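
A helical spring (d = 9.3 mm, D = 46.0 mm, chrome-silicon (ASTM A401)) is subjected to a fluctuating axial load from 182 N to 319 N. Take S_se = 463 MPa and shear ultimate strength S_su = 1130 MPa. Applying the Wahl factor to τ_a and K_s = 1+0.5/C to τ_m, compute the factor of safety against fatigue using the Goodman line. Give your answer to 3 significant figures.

C = D/d = 46.0/9.3 = 4.9462; K_W = (4C−1)/(4C−4)+0.615/C = 1.3144; K_s = 1+0.5/C = 1.1011
F_a = (F_max−F_min)/2 = 68.5 N; F_m = (F_max+F_min)/2 = 250.5 N
τ_a = K_W·8F_aD/(πd³) = 1.3144 × 9.9756 = 13.112 MPa
τ_m = K_s·8F_mD/(πd³) = 1.1011 × 36.48 = 40.168 MPa
Goodman: 1/n_f = τ_a/S_se + τ_m/S_su = 13.112/463 + 40.168/1130 = 0.02832 + 0.03555 = 0.063866
n_f = 1/0.063866 = 15.66

15.7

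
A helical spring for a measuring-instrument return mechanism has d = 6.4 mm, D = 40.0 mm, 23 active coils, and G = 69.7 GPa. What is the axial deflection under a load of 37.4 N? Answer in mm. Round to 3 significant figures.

3.77 mm

k = Gd⁴/(8D³N_a) = (69.7×10³)(6.4⁴)/(8·40.0³·23) = 9.9301 N/mm
δ = F/k = 37.4 / 9.9301 = 3.7663 mm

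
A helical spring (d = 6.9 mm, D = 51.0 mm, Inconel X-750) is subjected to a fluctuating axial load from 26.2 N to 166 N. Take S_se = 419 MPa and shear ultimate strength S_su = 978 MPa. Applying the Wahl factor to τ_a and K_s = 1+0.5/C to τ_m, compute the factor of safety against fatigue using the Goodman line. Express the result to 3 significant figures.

8.29

C = D/d = 51.0/6.9 = 7.3913; K_W = (4C−1)/(4C−4)+0.615/C = 1.2006; K_s = 1+0.5/C = 1.0676
F_a = (F_max−F_min)/2 = 69.9 N; F_m = (F_max+F_min)/2 = 96.1 N
τ_a = K_W·8F_aD/(πd³) = 1.2006 × 27.634 = 33.176 MPa
τ_m = K_s·8F_mD/(πd³) = 1.0676 × 37.991 = 40.562 MPa
Goodman: 1/n_f = τ_a/S_se + τ_m/S_su = 33.176/419 + 40.562/978 = 0.07918 + 0.04147 = 0.12065
n_f = 1/0.12065 = 8.288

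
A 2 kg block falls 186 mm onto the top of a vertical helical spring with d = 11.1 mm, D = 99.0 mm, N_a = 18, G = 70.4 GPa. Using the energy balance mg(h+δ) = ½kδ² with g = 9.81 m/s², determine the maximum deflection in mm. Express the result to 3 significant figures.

33.6 mm

k = Gd⁴/(8D³N_a) = (70.4×10³)(11.1⁴)/(8·99.0³·18) = 7.6489 N/mm
W = mg = 2 × 9.81 = 19.62 N
½kδ² − Wδ − Wh = 0 → δ = (W + √(W² + 2kWh))/k
δ = (19.62 + √(384.94 + 55826.2))/7.6489 = (19.62 + 237.09)/7.6489 = 33.562 mm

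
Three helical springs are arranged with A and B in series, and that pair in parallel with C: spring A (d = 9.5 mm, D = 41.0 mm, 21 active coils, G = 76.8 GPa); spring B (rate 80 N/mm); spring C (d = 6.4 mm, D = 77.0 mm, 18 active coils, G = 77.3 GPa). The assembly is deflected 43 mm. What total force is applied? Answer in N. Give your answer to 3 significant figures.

1470 N

k_A = Gd⁴/(8D³N_a) = (76.8×10³)(9.5⁴)/(8·41.0³·21) = 54.025 N/mm
k_C = Gd⁴/(8D³N_a) = (77.3×10³)(6.4⁴)/(8·77.0³·18) = 1.9727 N/mm
Springs A,B series: k_AB = 1/(1/54.025+1/80) = 32.248 N/mm; parallel with C: k_eq = 32.248+1.9727 = 34.22 N/mm
F = k_eq·δ = 34.22·43 = 1471.5 N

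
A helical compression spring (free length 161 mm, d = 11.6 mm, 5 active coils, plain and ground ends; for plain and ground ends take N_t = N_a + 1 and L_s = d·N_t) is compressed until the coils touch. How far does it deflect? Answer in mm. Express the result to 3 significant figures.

91.4 mm

N_t = 6; L_s = 11.6·6 = 69.6 mm
δ_solid = L₀ − L_s = 161 − 69.6 = 91.4 mm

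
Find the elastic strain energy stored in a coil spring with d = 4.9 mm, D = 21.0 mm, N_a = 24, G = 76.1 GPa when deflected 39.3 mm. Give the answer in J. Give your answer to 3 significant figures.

k = Gd⁴/(8D³N_a) = (76.1×10³)(4.9⁴)/(8·21.0³·24) = 24.672 N/mm
U = ½kδ² = 0.5 × 24.672 × 39.3² = 19053 N·mm = 19.053 J

19.1 J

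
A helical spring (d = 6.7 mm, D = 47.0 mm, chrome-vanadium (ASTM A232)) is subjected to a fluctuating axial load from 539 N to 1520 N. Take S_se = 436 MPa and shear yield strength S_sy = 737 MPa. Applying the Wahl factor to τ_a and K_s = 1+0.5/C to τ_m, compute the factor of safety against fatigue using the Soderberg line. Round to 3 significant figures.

0.879

C = D/d = 47.0/6.7 = 7.0149; K_W = (4C−1)/(4C−4)+0.615/C = 1.2124; K_s = 1+0.5/C = 1.0713
F_a = (F_max−F_min)/2 = 490.5 N; F_m = (F_max+F_min)/2 = 1029.5 N
τ_a = K_W·8F_aD/(πd³) = 1.2124 × 195.19 = 236.64 MPa
τ_m = K_s·8F_mD/(πd³) = 1.0713 × 409.68 = 438.88 MPa
Soderberg: 1/n_f = τ_a/S_se + τ_m/S_sy = 236.64/436 + 438.88/737 = 0.54275 + 0.59549 = 1.1382
n_f = 1/1.1382 = 0.8786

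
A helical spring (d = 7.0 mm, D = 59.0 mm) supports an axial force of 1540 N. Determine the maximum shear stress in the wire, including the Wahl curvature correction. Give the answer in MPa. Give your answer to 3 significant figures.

792 MPa

Spring index C = D/d = 59.0/7.0 = 8.4286
K_W = (4C−1)/(4C−4) + 0.615/C = 32.714/29.714 + 0.0730 = 1.1739
τ₀ = 8FD/(πd³) = 8·1540·59.0/(π·7.0³) = 726880/1077.6 = 674.56 MPa
τ_max = K·τ₀ = 1.1739 × 674.56 = 791.88 MPa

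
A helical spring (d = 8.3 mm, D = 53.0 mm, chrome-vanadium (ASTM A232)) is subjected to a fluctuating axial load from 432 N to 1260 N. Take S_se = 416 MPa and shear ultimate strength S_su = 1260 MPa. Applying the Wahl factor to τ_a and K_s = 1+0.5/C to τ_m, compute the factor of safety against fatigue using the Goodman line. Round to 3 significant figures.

2.17

C = D/d = 53.0/8.3 = 6.3855; K_W = (4C−1)/(4C−4)+0.615/C = 1.2356; K_s = 1+0.5/C = 1.0783
F_a = (F_max−F_min)/2 = 414 N; F_m = (F_max+F_min)/2 = 846 N
τ_a = K_W·8F_aD/(πd³) = 1.2356 × 97.72 = 120.74 MPa
τ_m = K_s·8F_mD/(πd³) = 1.0783 × 199.69 = 215.32 MPa
Goodman: 1/n_f = τ_a/S_se + τ_m/S_su = 120.74/416 + 215.32/1260 = 0.29024 + 0.17089 = 0.46113
n_f = 1/0.46113 = 2.169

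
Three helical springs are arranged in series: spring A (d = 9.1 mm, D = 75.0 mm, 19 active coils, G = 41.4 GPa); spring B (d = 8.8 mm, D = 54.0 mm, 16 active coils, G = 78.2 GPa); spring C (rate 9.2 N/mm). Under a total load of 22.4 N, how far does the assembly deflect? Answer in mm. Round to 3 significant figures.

k_A = Gd⁴/(8D³N_a) = (41.4×10³)(9.1⁴)/(8·75.0³·19) = 4.4273 N/mm
k_B = Gd⁴/(8D³N_a) = (78.2×10³)(8.8⁴)/(8·54.0³·16) = 23.267 N/mm
Series: 1/k_eq = 1/4.4273 + 1/23.267 + 1/9.2 = 0.37755; k_eq = 2.6487 N/mm
δ = F/k_eq = 22.4/2.6487 = 8.457 mm

8.46 mm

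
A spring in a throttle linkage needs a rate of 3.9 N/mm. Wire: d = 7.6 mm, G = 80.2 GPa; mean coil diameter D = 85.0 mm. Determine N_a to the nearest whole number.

14

N_a = Gd⁴/(8D³k) = (80.2×10³ × 7.6⁴)/(8 × 85.0³ × 3.9)
    = 2.67565e+08 / 1.91607e+07 = 13.96 → 14 coils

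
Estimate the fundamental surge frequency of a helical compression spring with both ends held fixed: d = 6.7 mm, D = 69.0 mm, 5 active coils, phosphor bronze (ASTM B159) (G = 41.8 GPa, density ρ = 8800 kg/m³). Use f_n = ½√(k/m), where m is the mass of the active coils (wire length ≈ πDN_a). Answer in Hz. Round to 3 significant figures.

69.0 Hz

k = Gd⁴/(8D³N_a) = (41.8×10³)(6.7⁴)/(8·69.0³·5) = 6.4102 N/mm = 6410.2 N/m
Wire length L = πDN_a = π·69.0·5 = 1083.8 mm
m = ρ·(πd²/4)·L = 8800 × 35.257×10⁻⁶ m² × 1.0838 m = 0.33627 kg
f_n = ½√(k/m) = 0.5·√(6410.2/0.33627) = 0.5·√(19062) = 69.033 Hz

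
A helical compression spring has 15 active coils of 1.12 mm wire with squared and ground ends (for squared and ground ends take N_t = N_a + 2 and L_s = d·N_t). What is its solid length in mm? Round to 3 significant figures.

19.0 mm

squared and ground ends: N_t = N_a + 2 = 15 + 2 = 17
L_s = d·N_t = 1.12 × 17 = 19.04 mm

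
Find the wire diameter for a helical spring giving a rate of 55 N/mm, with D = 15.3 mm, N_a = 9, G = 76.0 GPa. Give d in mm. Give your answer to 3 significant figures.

d = (8D³N_a·k / G)^(1/4) = (8·15.3³·9·55 / (76.0×10³))^0.25
  = (186.62)^0.25 = 3.6961 mm

3.70 mm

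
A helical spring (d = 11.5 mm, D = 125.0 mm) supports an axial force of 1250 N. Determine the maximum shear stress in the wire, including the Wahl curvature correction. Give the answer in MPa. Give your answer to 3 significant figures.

Spring index C = D/d = 125.0/11.5 = 10.8696
K_W = (4C−1)/(4C−4) + 0.615/C = 42.478/39.478 + 0.0566 = 1.1326
τ₀ = 8FD/(πd³) = 8·1250·125.0/(π·11.5³) = 1.25e+06/4778 = 261.62 MPa
τ_max = K·τ₀ = 1.1326 × 261.62 = 296.3 MPa

296 MPa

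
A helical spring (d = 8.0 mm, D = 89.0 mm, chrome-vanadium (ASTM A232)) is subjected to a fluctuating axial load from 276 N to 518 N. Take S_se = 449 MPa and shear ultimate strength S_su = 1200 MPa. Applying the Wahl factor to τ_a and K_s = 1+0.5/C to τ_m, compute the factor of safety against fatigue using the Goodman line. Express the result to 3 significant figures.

C = D/d = 89.0/8.0 = 11.1250; K_W = (4C−1)/(4C−4)+0.615/C = 1.1294; K_s = 1+0.5/C = 1.0449
F_a = (F_max−F_min)/2 = 121 N; F_m = (F_max+F_min)/2 = 397 N
τ_a = K_W·8F_aD/(πd³) = 1.1294 × 53.561 = 60.489 MPa
τ_m = K_s·8F_mD/(πd³) = 1.0449 × 175.73 = 183.63 MPa
Goodman: 1/n_f = τ_a/S_se + τ_m/S_su = 60.489/449 + 183.63/1200 = 0.13472 + 0.15302 = 0.28774
n_f = 1/0.28774 = 3.475

3.48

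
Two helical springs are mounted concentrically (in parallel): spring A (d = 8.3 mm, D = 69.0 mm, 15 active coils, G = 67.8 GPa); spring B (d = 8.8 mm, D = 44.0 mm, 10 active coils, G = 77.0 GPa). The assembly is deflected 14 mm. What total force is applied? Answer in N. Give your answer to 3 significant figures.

1060 N

k_A = Gd⁴/(8D³N_a) = (67.8×10³)(8.3⁴)/(8·69.0³·15) = 8.1623 N/mm
k_B = Gd⁴/(8D³N_a) = (77.0×10³)(8.8⁴)/(8·44.0³·10) = 67.76 N/mm
Parallel: k_eq = 8.1623 + 67.76 = 75.922 N/mm
F = k_eq·δ = 75.922·14 = 1062.9 N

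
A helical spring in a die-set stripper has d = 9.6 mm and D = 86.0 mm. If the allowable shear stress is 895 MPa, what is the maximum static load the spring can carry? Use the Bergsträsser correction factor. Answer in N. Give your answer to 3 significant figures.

C = D/d = 86.0/9.6 = 8.9583
K_B = (4C+2)/(4C−3) = 37.833/32.833 = 1.1523
τ_max = K·8FD/(πd³) → F_max = τ_allow·πd³/(8DK)
F_max = 895·π·9.6³/(8·86.0·1.1523) = 2.4876e+06/792.77 = 3137.9 N

3140 N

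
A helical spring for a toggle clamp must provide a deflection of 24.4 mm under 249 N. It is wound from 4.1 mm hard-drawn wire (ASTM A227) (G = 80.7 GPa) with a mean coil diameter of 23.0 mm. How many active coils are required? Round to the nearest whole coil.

23

Required rate k = F/δ = 249/24.4 = 10.205 N/mm
N_a = Gd⁴/(8D³k) = (80.7×10³ × 4.1⁴)/(8 × 23.0³ × 10.205)
    = 2.28039e+07 / 993306 = 22.96 → 23 coils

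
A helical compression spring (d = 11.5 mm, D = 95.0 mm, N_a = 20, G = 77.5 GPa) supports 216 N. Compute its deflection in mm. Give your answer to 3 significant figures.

21.9 mm

k = Gd⁴/(8D³N_a) = (77.5×10³)(11.5⁴)/(8·95.0³·20) = 9.881 N/mm
δ = F/k = 216 / 9.881 = 21.86 mm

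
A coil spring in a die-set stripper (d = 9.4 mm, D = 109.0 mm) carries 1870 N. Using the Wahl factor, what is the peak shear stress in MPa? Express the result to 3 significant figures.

Spring index C = D/d = 109.0/9.4 = 11.5957
K_W = (4C−1)/(4C−4) + 0.615/C = 45.383/42.383 + 0.0530 = 1.1238
τ₀ = 8FD/(πd³) = 8·1870·109.0/(π·9.4³) = 1.63064e+06/2609.4 = 624.92 MPa
τ_max = K·τ₀ = 1.1238 × 624.92 = 702.3 MPa

702 MPa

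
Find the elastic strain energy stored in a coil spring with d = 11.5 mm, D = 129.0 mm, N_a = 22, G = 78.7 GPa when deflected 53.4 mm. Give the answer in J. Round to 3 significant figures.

5.19 J

k = Gd⁴/(8D³N_a) = (78.7×10³)(11.5⁴)/(8·129.0³·22) = 3.6432 N/mm
U = ½kδ² = 0.5 × 3.6432 × 53.4² = 5194.4 N·mm = 5.1944 J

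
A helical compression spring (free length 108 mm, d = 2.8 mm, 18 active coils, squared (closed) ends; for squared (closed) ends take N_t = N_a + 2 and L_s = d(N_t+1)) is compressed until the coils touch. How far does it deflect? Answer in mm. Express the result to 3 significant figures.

49.2 mm

N_t = 20; L_s = 2.8·21 = 58.8 mm
δ_solid = L₀ − L_s = 108 − 58.8 = 49.2 mm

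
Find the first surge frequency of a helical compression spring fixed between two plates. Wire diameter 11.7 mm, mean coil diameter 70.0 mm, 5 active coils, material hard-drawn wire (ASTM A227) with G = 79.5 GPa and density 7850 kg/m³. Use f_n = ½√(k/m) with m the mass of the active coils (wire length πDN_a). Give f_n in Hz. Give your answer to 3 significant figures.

171 Hz

k = Gd⁴/(8D³N_a) = (79.5×10³)(11.7⁴)/(8·70.0³·5) = 108.58 N/mm = 1.0858e+05 N/m
Wire length L = πDN_a = π·70.0·5 = 1099.6 mm
m = ρ·(πd²/4)·L = 7850 × 107.51×10⁻⁶ m² × 1.0996 m = 0.928 kg
f_n = ½√(k/m) = 0.5·√(1.0858e+05/0.928) = 0.5·√(1.1701e+05) = 171.03 Hz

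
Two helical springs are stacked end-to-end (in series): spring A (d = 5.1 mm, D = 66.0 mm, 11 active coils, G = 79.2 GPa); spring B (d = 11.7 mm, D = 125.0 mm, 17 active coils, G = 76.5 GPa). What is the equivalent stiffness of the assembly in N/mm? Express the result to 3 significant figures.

k_A = Gd⁴/(8D³N_a) = (79.2×10³)(5.1⁴)/(8·66.0³·11) = 2.1178 N/mm
k_B = Gd⁴/(8D³N_a) = (76.5×10³)(11.7⁴)/(8·125.0³·17) = 5.3968 N/mm
Series: 1/k_eq = 1/2.1178 + 1/5.3968 = 0.65748; k_eq = 1.521 N/mm

1.52 N/mm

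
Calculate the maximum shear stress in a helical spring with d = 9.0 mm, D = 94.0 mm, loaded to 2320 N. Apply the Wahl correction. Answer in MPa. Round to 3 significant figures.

867 MPa

Spring index C = D/d = 94.0/9.0 = 10.4444
K_W = (4C−1)/(4C−4) + 0.615/C = 40.778/37.778 + 0.0589 = 1.1383
τ₀ = 8FD/(πd³) = 8·2320·94.0/(π·9.0³) = 1.74464e+06/2290.2 = 761.78 MPa
τ_max = K·τ₀ = 1.1383 × 761.78 = 867.13 MPa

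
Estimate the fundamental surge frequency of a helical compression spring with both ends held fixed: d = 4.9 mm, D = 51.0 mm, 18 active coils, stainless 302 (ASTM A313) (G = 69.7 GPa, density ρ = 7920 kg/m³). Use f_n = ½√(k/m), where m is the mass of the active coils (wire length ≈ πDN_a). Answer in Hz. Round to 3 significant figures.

k = Gd⁴/(8D³N_a) = (69.7×10³)(4.9⁴)/(8·51.0³·18) = 2.1035 N/mm = 2103.5 N/m
Wire length L = πDN_a = π·51.0·18 = 2884 mm
m = ρ·(πd²/4)·L = 7920 × 18.857×10⁻⁶ m² × 2.884 m = 0.43072 kg
f_n = ½√(k/m) = 0.5·√(2103.5/0.43072) = 0.5·√(4883.6) = 34.942 Hz

34.9 Hz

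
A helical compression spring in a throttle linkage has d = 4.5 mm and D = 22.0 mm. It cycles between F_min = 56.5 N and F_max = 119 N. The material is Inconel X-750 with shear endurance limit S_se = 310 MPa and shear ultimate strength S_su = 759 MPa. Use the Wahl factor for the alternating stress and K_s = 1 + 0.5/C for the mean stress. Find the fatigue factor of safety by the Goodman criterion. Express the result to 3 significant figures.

C = D/d = 22.0/4.5 = 4.8889; K_W = (4C−1)/(4C−4)+0.615/C = 1.3187; K_s = 1+0.5/C = 1.1023
F_a = (F_max−F_min)/2 = 31.25 N; F_m = (F_max+F_min)/2 = 87.75 N
τ_a = K_W·8F_aD/(πd³) = 1.3187 × 19.212 = 25.334 MPa
τ_m = K_s·8F_mD/(πd³) = 1.1023 × 53.948 = 59.465 MPa
Goodman: 1/n_f = τ_a/S_se + τ_m/S_su = 25.334/310 + 59.465/759 = 0.08172 + 0.07835 = 0.16007
n_f = 1/0.16007 = 6.247

6.25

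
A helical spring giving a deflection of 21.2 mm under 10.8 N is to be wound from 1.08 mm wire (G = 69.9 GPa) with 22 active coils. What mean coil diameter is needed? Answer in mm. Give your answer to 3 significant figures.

10.2 mm

Required rate k = F/δ = 10.8/21.2 = 0.50943 N/mm
D = (Gd⁴/(8N_a·k))^(1/3) = (69.9×10³·1.08⁴/(8·22·0.50943))^(1/3)
  = (1060.65)^(1/3) = 10.1982 mm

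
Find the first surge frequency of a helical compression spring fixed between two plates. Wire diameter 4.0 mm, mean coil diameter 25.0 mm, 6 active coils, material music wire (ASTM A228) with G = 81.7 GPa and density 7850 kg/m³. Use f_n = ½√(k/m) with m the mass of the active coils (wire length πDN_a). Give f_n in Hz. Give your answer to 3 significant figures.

387 Hz

k = Gd⁴/(8D³N_a) = (81.7×10³)(4.0⁴)/(8·25.0³·6) = 27.887 N/mm = 27887 N/m
Wire length L = πDN_a = π·25.0·6 = 471.24 mm
m = ρ·(πd²/4)·L = 7850 × 12.566×10⁻⁶ m² × 0.47124 m = 0.046486 kg
f_n = ½√(k/m) = 0.5·√(27887/0.046486) = 0.5·√(5.999e+05) = 387.27 Hz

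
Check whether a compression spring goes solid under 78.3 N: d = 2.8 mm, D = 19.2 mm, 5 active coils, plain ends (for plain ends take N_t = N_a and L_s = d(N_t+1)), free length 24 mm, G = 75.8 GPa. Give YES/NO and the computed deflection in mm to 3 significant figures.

NO, δ = 4.76 mm

k = Gd⁴/(8D³N_a) = (75.8×10³)(2.8⁴)/(8·19.2³·5) = 16.457 N/mm
N_t = 5; L_s = 2.8·6 = 16.8 mm; δ_solid = L₀ − L_s = 24 − 16.8 = 7.2 mm
δ = F/k = 78.3/16.457 = 4.758 mm
δ < δ_solid → spring does not go solid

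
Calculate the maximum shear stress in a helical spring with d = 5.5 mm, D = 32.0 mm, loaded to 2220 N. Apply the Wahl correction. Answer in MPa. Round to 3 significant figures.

1370 MPa

Spring index C = D/d = 32.0/5.5 = 5.8182
K_W = (4C−1)/(4C−4) + 0.615/C = 22.273/19.273 + 0.1057 = 1.2614
τ₀ = 8FD/(πd³) = 8·2220·32.0/(π·5.5³) = 568320/522.68 = 1087.3 MPa
τ_max = K·τ₀ = 1.2614 × 1087.3 = 1371.5 MPa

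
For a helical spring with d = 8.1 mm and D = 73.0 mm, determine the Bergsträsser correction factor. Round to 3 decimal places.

1.151

C = D/d = 73.0/8.1 = 9.0123
K_B = (4C+2)/(4C−3) = 38.049/33.049 = 1.1513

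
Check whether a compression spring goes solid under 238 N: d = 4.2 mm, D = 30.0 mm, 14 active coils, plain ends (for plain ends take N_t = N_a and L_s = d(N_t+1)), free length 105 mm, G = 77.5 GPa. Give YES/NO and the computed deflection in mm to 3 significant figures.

NO, δ = 29.8 mm

k = Gd⁴/(8D³N_a) = (77.5×10³)(4.2⁴)/(8·30.0³·14) = 7.9748 N/mm
N_t = 14; L_s = 4.2·15 = 63 mm; δ_solid = L₀ − L_s = 105 − 63 = 42 mm
δ = F/k = 238/7.9748 = 29.844 mm
δ < δ_solid → spring does not go solid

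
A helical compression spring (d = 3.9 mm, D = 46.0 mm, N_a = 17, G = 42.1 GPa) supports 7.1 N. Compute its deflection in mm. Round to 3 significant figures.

9.65 mm

k = Gd⁴/(8D³N_a) = (42.1×10³)(3.9⁴)/(8·46.0³·17) = 0.73575 N/mm
δ = F/k = 7.1 / 0.73575 = 9.6501 mm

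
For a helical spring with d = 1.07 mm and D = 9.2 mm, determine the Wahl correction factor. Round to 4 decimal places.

C = D/d = 9.2/1.07 = 8.5981
K_W = (4C−1)/(4C−4) + 0.615/C = 33.393/30.393 + 0.0715 = 1.1702

1.1702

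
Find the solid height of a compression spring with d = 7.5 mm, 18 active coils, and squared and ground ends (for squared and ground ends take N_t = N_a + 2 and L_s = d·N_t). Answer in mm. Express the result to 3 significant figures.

squared and ground ends: N_t = N_a + 2 = 18 + 2 = 20
L_s = d·N_t = 7.5 × 20 = 150 mm

150 mm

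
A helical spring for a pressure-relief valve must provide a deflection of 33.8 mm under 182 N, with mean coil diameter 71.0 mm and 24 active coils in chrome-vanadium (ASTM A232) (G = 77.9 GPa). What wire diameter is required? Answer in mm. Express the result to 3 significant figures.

Required rate k = F/δ = 182/33.8 = 5.3846 N/mm
d = (8D³N_a·k / G)^(1/4) = (8·71.0³·24·5.3846 / (77.9×10³))^0.25
  = (4750)^0.25 = 8.3018 mm

8.30 mm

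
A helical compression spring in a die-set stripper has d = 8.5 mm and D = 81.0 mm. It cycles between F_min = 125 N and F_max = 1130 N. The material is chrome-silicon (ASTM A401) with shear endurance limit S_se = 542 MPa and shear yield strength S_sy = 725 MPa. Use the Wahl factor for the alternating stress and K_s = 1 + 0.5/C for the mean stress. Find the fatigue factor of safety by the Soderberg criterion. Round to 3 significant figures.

1.50

C = D/d = 81.0/8.5 = 9.5294; K_W = (4C−1)/(4C−4)+0.615/C = 1.1525; K_s = 1+0.5/C = 1.0525
F_a = (F_max−F_min)/2 = 502.5 N; F_m = (F_max+F_min)/2 = 627.5 N
τ_a = K_W·8F_aD/(πd³) = 1.1525 × 168.77 = 194.51 MPa
τ_m = K_s·8F_mD/(πd³) = 1.0525 × 210.76 = 221.82 MPa
Soderberg: 1/n_f = τ_a/S_se + τ_m/S_sy = 194.51/542 + 221.82/725 = 0.35887 + 0.30595 = 0.66482
n_f = 1/0.66482 = 1.504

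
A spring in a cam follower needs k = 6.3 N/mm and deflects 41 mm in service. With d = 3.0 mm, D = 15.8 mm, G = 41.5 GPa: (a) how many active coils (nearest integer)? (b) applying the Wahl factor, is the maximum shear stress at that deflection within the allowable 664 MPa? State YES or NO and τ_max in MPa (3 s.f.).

N_a = Gd⁴/(8D³k) = (41.5×10³)(3.0⁴)/(8·15.8³·6.3) = 16.91 → N_a = 17
Actual rate k = Gd⁴/(8D³·17) = 6.2665 N/mm
Working load F = kδ = 6.2665·41 = 256.93 N
C = 15.8/3.0 = 5.2667; K_W = (4C−1)/(4C−4)+0.615/C = 1.2926
τ_max = K_W·8FD/(πd³) = 1.2926·382.86 = 494.87 MPa
τ_max ≤ 664 MPa → acceptable

(a) 17 coils; (b) YES, τ_max = 495 MPa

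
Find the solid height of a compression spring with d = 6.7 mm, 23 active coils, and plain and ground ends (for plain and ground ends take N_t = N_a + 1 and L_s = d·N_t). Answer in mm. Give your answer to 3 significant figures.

161 mm

plain and ground ends: N_t = N_a + 1 = 23 + 1 = 24
L_s = d·N_t = 6.7 × 24 = 160.8 mm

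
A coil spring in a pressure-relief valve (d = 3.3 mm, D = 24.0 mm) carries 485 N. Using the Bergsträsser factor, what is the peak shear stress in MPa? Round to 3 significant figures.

Spring index C = D/d = 24.0/3.3 = 7.2727
K_B = (4C+2)/(4C−3) = 31.091/26.091 = 1.1916
τ₀ = 8FD/(πd³) = 8·485·24.0/(π·3.3³) = 93120/112.9 = 824.8 MPa
τ_max = K·τ₀ = 1.1916 × 824.8 = 982.87 MPa

983 MPa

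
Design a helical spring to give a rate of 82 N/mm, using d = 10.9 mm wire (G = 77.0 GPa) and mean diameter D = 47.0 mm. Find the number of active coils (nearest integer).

16

N_a = Gd⁴/(8D³k) = (77.0×10³ × 10.9⁴)/(8 × 47.0³ × 82)
    = 1.08692e+09 / 6.81079e+07 = 15.96 → 16 coils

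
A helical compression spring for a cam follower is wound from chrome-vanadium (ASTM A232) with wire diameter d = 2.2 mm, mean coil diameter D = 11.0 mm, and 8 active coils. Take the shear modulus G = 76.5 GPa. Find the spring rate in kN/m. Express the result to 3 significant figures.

k = Gd⁴/(8D³N_a) = (76.5×10³ × 2.2⁴) / (8 × 11.0³ × 8)
  = 1.79206e+06 / 85184 = 21.038 N/mm

21.0 kN/m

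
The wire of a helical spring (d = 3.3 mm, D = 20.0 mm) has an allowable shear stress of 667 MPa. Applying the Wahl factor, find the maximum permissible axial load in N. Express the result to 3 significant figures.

C = D/d = 20.0/3.3 = 6.0606
K_W = (4C−1)/(4C−4) + 0.615/C = 23.242/20.242 + 0.1015 = 1.2497
τ_max = K·8FD/(πd³) → F_max = τ_allow·πd³/(8DK)
F_max = 667·π·3.3³/(8·20.0·1.2497) = 75304/199.95 = 376.62 N

377 N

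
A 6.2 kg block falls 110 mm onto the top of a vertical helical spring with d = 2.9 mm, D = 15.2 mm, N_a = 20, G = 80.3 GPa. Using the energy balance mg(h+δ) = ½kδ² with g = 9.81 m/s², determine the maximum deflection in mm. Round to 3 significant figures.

42.9 mm

k = Gd⁴/(8D³N_a) = (80.3×10³)(2.9⁴)/(8·15.2³·20) = 10.108 N/mm
W = mg = 6.2 × 9.81 = 60.822 N
½kδ² − Wδ − Wh = 0 → δ = (W + √(W² + 2kWh))/k
δ = (60.822 + √(3699.3 + 135251))/10.108 = (60.822 + 372.76)/10.108 = 42.896 mm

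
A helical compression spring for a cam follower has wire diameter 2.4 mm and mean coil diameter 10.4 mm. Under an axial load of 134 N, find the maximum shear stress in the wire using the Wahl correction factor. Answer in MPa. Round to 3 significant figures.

351 MPa

Spring index C = D/d = 10.4/2.4 = 4.3333
K_W = (4C−1)/(4C−4) + 0.615/C = 16.333/13.333 + 0.1419 = 1.3669
τ₀ = 8FD/(πd³) = 8·134·10.4/(π·2.4³) = 11148.8/43.429 = 256.71 MPa
τ_max = K·τ₀ = 1.3669 × 256.71 = 350.9 MPa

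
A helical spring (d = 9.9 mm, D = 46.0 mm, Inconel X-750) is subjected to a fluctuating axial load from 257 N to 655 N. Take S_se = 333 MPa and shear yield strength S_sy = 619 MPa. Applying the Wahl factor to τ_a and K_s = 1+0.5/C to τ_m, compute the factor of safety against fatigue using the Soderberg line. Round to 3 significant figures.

C = D/d = 46.0/9.9 = 4.6465; K_W = (4C−1)/(4C−4)+0.615/C = 1.3380; K_s = 1+0.5/C = 1.1076
F_a = (F_max−F_min)/2 = 199 N; F_m = (F_max+F_min)/2 = 456 N
τ_a = K_W·8F_aD/(πd³) = 1.3380 × 24.024 = 32.145 MPa
τ_m = K_s·8F_mD/(πd³) = 1.1076 × 55.05 = 60.974 MPa
Soderberg: 1/n_f = τ_a/S_se + τ_m/S_sy = 32.145/333 + 60.974/619 = 0.09653 + 0.09850 = 0.19504
n_f = 1/0.19504 = 5.127

5.13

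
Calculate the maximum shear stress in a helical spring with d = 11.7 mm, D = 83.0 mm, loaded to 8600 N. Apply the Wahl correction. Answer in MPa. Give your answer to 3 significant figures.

Spring index C = D/d = 83.0/11.7 = 7.0940
K_W = (4C−1)/(4C−4) + 0.615/C = 27.376/24.376 + 0.0867 = 1.2098
τ₀ = 8FD/(πd³) = 8·8600·83.0/(π·11.7³) = 5.7104e+06/5031.6 = 1134.9 MPa
τ_max = K·τ₀ = 1.2098 × 1134.9 = 1373 MPa

1370 MPa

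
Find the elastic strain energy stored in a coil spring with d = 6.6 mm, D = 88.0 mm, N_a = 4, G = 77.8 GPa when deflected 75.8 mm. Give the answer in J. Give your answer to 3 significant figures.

19.4 J

k = Gd⁴/(8D³N_a) = (77.8×10³)(6.6⁴)/(8·88.0³·4) = 6.7695 N/mm
U = ½kδ² = 0.5 × 6.7695 × 75.8² = 19448 N·mm = 19.448 J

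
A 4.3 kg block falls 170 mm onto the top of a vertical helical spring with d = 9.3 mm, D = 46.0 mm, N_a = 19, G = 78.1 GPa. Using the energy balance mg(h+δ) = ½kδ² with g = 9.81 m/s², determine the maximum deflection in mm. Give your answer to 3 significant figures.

k = Gd⁴/(8D³N_a) = (78.1×10³)(9.3⁴)/(8·46.0³·19) = 39.488 N/mm
W = mg = 4.3 × 9.81 = 42.183 N
½kδ² − Wδ − Wh = 0 → δ = (W + √(W² + 2kWh))/k
δ = (42.183 + √(1779.4 + 566346))/39.488 = (42.183 + 753.74)/39.488 = 20.156 mm

20.2 mm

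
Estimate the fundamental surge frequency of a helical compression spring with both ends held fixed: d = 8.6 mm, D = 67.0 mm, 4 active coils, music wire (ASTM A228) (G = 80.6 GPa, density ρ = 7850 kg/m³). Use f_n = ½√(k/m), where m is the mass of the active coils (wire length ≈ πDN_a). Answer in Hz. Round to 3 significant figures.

k = Gd⁴/(8D³N_a) = (80.6×10³)(8.6⁴)/(8·67.0³·4) = 45.809 N/mm = 45809 N/m
Wire length L = πDN_a = π·67.0·4 = 841.95 mm
m = ρ·(πd²/4)·L = 7850 × 58.088×10⁻⁶ m² × 0.84195 m = 0.38392 kg
f_n = ½√(k/m) = 0.5·√(45809/0.38392) = 0.5·√(1.1932e+05) = 172.71 Hz

173 Hz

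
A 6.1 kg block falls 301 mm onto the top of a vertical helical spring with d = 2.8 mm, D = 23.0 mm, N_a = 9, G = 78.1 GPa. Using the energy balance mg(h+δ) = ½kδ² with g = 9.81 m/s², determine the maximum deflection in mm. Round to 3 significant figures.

k = Gd⁴/(8D³N_a) = (78.1×10³)(2.8⁴)/(8·23.0³·9) = 5.4798 N/mm
W = mg = 6.1 × 9.81 = 59.841 N
½kδ² − Wδ − Wh = 0 → δ = (W + √(W² + 2kWh))/k
δ = (59.841 + √(3580.9 + 197407))/5.4798 = (59.841 + 448.32)/5.4798 = 92.732 mm

92.7 mm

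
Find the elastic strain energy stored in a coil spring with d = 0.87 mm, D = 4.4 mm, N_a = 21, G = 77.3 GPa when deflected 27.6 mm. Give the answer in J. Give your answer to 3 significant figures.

1.18 J

k = Gd⁴/(8D³N_a) = (77.3×10³)(0.87⁴)/(8·4.4³·21) = 3.0945 N/mm
U = ½kδ² = 0.5 × 3.0945 × 27.6² = 1178.6 N·mm = 1.1786 J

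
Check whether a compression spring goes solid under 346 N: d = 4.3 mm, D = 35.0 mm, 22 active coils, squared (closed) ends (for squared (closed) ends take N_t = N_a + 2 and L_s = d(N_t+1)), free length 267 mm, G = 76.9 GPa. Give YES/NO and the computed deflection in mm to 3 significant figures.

k = Gd⁴/(8D³N_a) = (76.9×10³)(4.3⁴)/(8·35.0³·22) = 3.484 N/mm
N_t = 24; L_s = 4.3·25 = 107.5 mm; δ_solid = L₀ − L_s = 267 − 107.5 = 159.5 mm
δ = F/k = 346/3.484 = 99.31 mm
δ < δ_solid → spring does not go solid

NO, δ = 99.3 mm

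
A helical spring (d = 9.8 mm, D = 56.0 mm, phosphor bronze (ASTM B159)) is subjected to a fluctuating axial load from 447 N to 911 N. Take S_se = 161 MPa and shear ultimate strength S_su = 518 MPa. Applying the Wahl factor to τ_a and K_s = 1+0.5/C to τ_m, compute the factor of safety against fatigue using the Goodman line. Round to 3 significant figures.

2.03

C = D/d = 56.0/9.8 = 5.7143; K_W = (4C−1)/(4C−4)+0.615/C = 1.2667; K_s = 1+0.5/C = 1.0875
F_a = (F_max−F_min)/2 = 232 N; F_m = (F_max+F_min)/2 = 679 N
τ_a = K_W·8F_aD/(πd³) = 1.2667 × 35.151 = 44.526 MPa
τ_m = K_s·8F_mD/(πd³) = 1.0875 × 102.88 = 111.88 MPa
Goodman: 1/n_f = τ_a/S_se + τ_m/S_su = 44.526/161 + 111.88/518 = 0.27656 + 0.21598 = 0.49254
n_f = 1/0.49254 = 2.03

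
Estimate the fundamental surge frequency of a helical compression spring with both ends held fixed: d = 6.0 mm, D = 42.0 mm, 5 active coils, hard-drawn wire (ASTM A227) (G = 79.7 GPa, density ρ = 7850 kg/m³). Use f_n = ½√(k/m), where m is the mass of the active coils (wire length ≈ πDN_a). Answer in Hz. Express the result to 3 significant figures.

k = Gd⁴/(8D³N_a) = (79.7×10³)(6.0⁴)/(8·42.0³·5) = 34.854 N/mm = 34854 N/m
Wire length L = πDN_a = π·42.0·5 = 659.73 mm
m = ρ·(πd²/4)·L = 7850 × 28.274×10⁻⁶ m² × 0.65973 m = 0.14643 kg
f_n = ½√(k/m) = 0.5·√(34854/0.14643) = 0.5·√(2.3803e+05) = 243.94 Hz

244 Hz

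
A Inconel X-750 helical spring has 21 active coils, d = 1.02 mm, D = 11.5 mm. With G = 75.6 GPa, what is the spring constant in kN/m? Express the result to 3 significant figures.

k = Gd⁴/(8D³N_a) = (75.6×10³ × 1.02⁴) / (8 × 11.5³ × 21)
  = 81831.9 / 255507 = 0.32027 N/mm

0.320 kN/m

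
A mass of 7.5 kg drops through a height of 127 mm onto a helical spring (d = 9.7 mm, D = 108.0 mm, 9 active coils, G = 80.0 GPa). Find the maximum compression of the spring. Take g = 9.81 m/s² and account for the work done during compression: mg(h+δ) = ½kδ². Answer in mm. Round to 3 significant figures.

k = Gd⁴/(8D³N_a) = (80.0×10³)(9.7⁴)/(8·108.0³·9) = 7.8086 N/mm
W = mg = 7.5 × 9.81 = 73.575 N
½kδ² − Wδ − Wh = 0 → δ = (W + √(W² + 2kWh))/k
δ = (73.575 + √(5413.3 + 145928))/7.8086 = (73.575 + 389.03)/7.8086 = 59.242 mm

59.2 mm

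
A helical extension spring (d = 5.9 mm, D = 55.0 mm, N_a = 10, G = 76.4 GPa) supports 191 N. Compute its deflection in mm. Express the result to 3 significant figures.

k = Gd⁴/(8D³N_a) = (76.4×10³)(5.9⁴)/(8·55.0³·10) = 6.9554 N/mm
δ = F/k = 191 / 6.9554 = 27.461 mm

27.5 mm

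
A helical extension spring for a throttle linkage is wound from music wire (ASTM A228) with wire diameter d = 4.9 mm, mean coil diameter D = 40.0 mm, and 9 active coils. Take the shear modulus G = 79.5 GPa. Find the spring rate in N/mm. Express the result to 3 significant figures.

9.95 N/mm

k = Gd⁴/(8D³N_a) = (79.5×10³ × 4.9⁴) / (8 × 40.0³ × 9)
  = 4.58302e+07 / 4.608e+06 = 9.9458 N/mm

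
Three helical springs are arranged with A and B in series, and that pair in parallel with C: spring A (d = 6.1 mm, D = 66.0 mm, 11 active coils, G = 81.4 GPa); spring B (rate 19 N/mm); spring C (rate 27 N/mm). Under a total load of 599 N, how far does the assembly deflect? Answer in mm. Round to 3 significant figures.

19.6 mm

k_A = Gd⁴/(8D³N_a) = (81.4×10³)(6.1⁴)/(8·66.0³·11) = 4.4548 N/mm
Springs A,B series: k_AB = 1/(1/4.4548+1/19) = 3.6087 N/mm; parallel with C: k_eq = 3.6087+27 = 30.609 N/mm
δ = F/k_eq = 599/30.609 = 19.57 mm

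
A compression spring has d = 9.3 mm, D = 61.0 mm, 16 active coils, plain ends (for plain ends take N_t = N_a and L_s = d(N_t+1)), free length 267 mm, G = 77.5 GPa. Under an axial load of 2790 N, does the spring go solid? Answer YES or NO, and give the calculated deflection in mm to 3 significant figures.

YES, δ = 140 mm

k = Gd⁴/(8D³N_a) = (77.5×10³)(9.3⁴)/(8·61.0³·16) = 19.954 N/mm
N_t = 16; L_s = 9.3·17 = 158.1 mm; δ_solid = L₀ − L_s = 267 − 158.1 = 108.9 mm
δ = F/k = 2790/19.954 = 139.82 mm
δ ≥ δ_solid → spring goes solid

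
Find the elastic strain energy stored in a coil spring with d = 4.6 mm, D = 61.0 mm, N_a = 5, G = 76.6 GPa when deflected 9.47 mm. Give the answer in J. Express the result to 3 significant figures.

0.169 J

k = Gd⁴/(8D³N_a) = (76.6×10³)(4.6⁴)/(8·61.0³·5) = 3.7776 N/mm
U = ½kδ² = 0.5 × 3.7776 × 9.47² = 169.39 N·mm = 0.16939 J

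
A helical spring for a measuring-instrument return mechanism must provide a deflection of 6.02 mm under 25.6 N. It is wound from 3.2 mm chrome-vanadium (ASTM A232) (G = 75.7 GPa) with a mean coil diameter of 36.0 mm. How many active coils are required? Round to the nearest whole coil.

5

Required rate k = F/δ = 25.6/6.02 = 4.2525 N/mm
N_a = Gd⁴/(8D³k) = (75.7×10³ × 3.2⁴)/(8 × 36.0³ × 4.2525)
    = 7.93772e+06 / 1.58723e+06 = 5.001 → 5 coils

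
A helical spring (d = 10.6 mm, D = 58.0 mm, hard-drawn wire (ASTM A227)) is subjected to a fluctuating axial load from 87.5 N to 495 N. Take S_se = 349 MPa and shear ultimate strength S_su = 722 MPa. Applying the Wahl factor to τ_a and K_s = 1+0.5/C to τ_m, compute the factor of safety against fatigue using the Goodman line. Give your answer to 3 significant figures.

C = D/d = 58.0/10.6 = 5.4717; K_W = (4C−1)/(4C−4)+0.615/C = 1.2801; K_s = 1+0.5/C = 1.0914
F_a = (F_max−F_min)/2 = 203.75 N; F_m = (F_max+F_min)/2 = 291.25 N
τ_a = K_W·8F_aD/(πd³) = 1.2801 × 25.267 = 32.344 MPa
τ_m = K_s·8F_mD/(πd³) = 1.0914 × 36.117 = 39.418 MPa
Goodman: 1/n_f = τ_a/S_se + τ_m/S_su = 32.344/349 + 39.418/722 = 0.09268 + 0.05460 = 0.14727
n_f = 1/0.14727 = 6.79

6.79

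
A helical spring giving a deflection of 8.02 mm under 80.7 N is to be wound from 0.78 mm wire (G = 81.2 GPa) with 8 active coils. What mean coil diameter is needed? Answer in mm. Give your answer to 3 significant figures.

Required rate k = F/δ = 80.7/8.02 = 10.062 N/mm
D = (Gd⁴/(8N_a·k))^(1/3) = (81.2×10³·0.78⁴/(8·8·10.062))^(1/3)
  = (46.6719)^(1/3) = 3.6004 mm

3.60 mm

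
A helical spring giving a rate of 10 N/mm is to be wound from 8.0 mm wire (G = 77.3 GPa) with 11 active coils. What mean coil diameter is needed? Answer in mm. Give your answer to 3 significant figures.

D = (Gd⁴/(8N_a·k))^(1/3) = (77.3×10³·8.0⁴/(8·11·10))^(1/3)
  = (359796)^(1/3) = 71.1245 mm

71.1 mm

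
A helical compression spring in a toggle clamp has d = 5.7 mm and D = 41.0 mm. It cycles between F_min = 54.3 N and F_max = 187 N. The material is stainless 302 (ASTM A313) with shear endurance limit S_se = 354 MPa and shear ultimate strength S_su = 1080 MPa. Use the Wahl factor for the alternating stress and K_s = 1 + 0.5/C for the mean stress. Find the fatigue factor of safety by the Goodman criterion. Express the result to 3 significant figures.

C = D/d = 41.0/5.7 = 7.1930; K_W = (4C−1)/(4C−4)+0.615/C = 1.2066; K_s = 1+0.5/C = 1.0695
F_a = (F_max−F_min)/2 = 66.35 N; F_m = (F_max+F_min)/2 = 120.65 N
τ_a = K_W·8F_aD/(πd³) = 1.2066 × 37.406 = 45.134 MPa
τ_m = K_s·8F_mD/(πd³) = 1.0695 × 68.018 = 72.747 MPa
Goodman: 1/n_f = τ_a/S_se + τ_m/S_su = 45.134/354 + 72.747/1080 = 0.12750 + 0.06736 = 0.19486
n_f = 1/0.19486 = 5.132

5.13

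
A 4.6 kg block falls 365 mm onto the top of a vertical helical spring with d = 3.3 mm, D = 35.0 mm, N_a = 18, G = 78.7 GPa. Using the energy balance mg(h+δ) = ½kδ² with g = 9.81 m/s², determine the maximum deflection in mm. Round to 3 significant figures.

180 mm

k = Gd⁴/(8D³N_a) = (78.7×10³)(3.3⁴)/(8·35.0³·18) = 1.5117 N/mm
W = mg = 4.6 × 9.81 = 45.126 N
½kδ² − Wδ − Wh = 0 → δ = (W + √(W² + 2kWh))/k
δ = (45.126 + √(2036.4 + 49798.2))/1.5117 = (45.126 + 227.67)/1.5117 = 180.46 mm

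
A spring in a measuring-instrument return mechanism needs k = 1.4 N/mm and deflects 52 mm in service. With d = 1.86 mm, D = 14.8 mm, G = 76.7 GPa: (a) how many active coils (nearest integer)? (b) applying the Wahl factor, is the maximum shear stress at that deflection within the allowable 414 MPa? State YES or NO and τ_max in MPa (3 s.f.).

(a) 25 coils; (b) NO, τ_max = 511 MPa

N_a = Gd⁴/(8D³k) = (76.7×10³)(1.86⁴)/(8·14.8³·1.4) = 25.28 → N_a = 25
Actual rate k = Gd⁴/(8D³·25) = 1.4159 N/mm
Working load F = kδ = 1.4159·52 = 73.627 N
C = 14.8/1.86 = 7.9570; K_W = (4C−1)/(4C−4)+0.615/C = 1.1851
τ_max = K_W·8FD/(πd³) = 1.1851·431.22 = 511.04 MPa
τ_max > 414 MPa → exceeds allowable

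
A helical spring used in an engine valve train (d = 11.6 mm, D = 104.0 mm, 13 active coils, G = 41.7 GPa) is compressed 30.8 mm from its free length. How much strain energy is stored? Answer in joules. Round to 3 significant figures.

k = Gd⁴/(8D³N_a) = (41.7×10³)(11.6⁴)/(8·104.0³·13) = 6.4541 N/mm
U = ½kδ² = 0.5 × 6.4541 × 30.8² = 3061.3 N·mm = 3.0613 J

3.06 J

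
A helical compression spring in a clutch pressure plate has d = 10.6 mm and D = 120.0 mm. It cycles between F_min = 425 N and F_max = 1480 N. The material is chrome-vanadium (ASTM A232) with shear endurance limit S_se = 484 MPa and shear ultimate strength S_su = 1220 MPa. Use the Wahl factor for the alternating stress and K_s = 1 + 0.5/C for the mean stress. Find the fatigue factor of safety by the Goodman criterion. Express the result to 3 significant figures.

C = D/d = 120.0/10.6 = 11.3208; K_W = (4C−1)/(4C−4)+0.615/C = 1.1270; K_s = 1+0.5/C = 1.0442
F_a = (F_max−F_min)/2 = 527.5 N; F_m = (F_max+F_min)/2 = 952.5 N
τ_a = K_W·8F_aD/(πd³) = 1.1270 × 135.34 = 152.53 MPa
τ_m = K_s·8F_mD/(πd³) = 1.0442 × 244.38 = 255.18 MPa
Goodman: 1/n_f = τ_a/S_se + τ_m/S_su = 152.53/484 + 255.18/1220 = 0.31514 + 0.20916 = 0.5243
n_f = 1/0.5243 = 1.907

1.91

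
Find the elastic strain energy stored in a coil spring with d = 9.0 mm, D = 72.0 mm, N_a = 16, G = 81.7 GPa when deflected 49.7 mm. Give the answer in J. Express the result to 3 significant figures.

k = Gd⁴/(8D³N_a) = (81.7×10³)(9.0⁴)/(8·72.0³·16) = 11.22 N/mm
U = ½kδ² = 0.5 × 11.22 × 49.7² = 13857 N·mm = 13.857 J

13.9 J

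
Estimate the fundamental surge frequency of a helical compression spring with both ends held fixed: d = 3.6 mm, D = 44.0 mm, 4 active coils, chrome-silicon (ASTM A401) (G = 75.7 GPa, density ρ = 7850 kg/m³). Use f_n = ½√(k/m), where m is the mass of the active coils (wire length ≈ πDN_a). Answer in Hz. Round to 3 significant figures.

162 Hz

k = Gd⁴/(8D³N_a) = (75.7×10³)(3.6⁴)/(8·44.0³·4) = 4.6644 N/mm = 4664.4 N/m
Wire length L = πDN_a = π·44.0·4 = 552.92 mm
m = ρ·(πd²/4)·L = 7850 × 10.179×10⁻⁶ m² × 0.55292 m = 0.04418 kg
f_n = ½√(k/m) = 0.5·√(4664.4/0.04418) = 0.5·√(1.0558e+05) = 162.46 Hz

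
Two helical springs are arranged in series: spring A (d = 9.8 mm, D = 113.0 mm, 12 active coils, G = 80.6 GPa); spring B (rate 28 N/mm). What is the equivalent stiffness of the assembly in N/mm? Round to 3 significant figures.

k_A = Gd⁴/(8D³N_a) = (80.6×10³)(9.8⁴)/(8·113.0³·12) = 5.367 N/mm
Series: 1/k_eq = 1/5.367 + 1/28 = 0.22204; k_eq = 4.5037 N/mm

4.50 N/mm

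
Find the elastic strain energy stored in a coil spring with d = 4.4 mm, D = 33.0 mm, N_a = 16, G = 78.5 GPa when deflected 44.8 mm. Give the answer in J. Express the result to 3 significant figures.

k = Gd⁴/(8D³N_a) = (78.5×10³)(4.4⁴)/(8·33.0³·16) = 6.3963 N/mm
U = ½kδ² = 0.5 × 6.3963 × 44.8² = 6418.8 N·mm = 6.4188 J

6.42 J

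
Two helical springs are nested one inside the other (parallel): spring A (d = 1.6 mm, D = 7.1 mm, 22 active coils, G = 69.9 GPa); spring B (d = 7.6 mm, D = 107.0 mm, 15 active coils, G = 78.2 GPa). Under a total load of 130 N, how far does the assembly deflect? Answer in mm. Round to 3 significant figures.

14.4 mm

k_A = Gd⁴/(8D³N_a) = (69.9×10³)(1.6⁴)/(8·7.1³·22) = 7.2723 N/mm
k_B = Gd⁴/(8D³N_a) = (78.2×10³)(7.6⁴)/(8·107.0³·15) = 1.7747 N/mm
Parallel: k_eq = 7.2723 + 1.7747 = 9.047 N/mm
δ = F/k_eq = 130/9.047 = 14.369 mm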